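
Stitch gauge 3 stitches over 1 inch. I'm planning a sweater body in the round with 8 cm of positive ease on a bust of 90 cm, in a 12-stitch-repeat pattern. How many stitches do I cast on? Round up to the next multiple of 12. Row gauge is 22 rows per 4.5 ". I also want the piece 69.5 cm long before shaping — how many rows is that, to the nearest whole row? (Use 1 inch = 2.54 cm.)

Cast on 120 stitches; work 134 rows.

Finished = 90 + 8 = 98 cm.
98 cm × 1/2.54 = 38.58 inches.
3/1 = 3 sts per in; 38.58 × 3 = 115.75 sts.
Next multiple of 12 → 120.
69.5 cm = 27.36 inches; × 4.889 = 133.77 → 134 rows.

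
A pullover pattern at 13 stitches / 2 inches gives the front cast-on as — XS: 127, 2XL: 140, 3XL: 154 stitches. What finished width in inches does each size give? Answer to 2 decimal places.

XS 19.54 inches; 2XL 21.54 inches; 3XL 23.69 inches.

13/2 = 6.5 sts per in.
XS: 127 / 6.5 = 19.538 → 19.54 in.
2XL: 140 / 6.5 = 21.538 → 21.54 in.
3XL: 154 / 6.5 = 23.692 → 23.69 in.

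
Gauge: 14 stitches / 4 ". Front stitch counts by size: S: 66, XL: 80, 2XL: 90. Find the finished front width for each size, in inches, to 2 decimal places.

14/4 = 3.5 sts per in.
S: 66 / 3.5 = 18.857 → 18.86 in.
XL: 80 / 3.5 = 22.857 → 22.86 in.
2XL: 90 / 3.5 = 25.714 → 25.71 in.

S 18.86 inches; XL 22.86 inches; 2XL 25.71 inches.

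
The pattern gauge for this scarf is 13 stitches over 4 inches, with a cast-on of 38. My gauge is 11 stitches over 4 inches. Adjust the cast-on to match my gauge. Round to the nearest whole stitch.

Scale factor = 11 / 13 = 0.846.
38 × 11 / 13 = 32.15 sts.
→ 32 sts.

Cast on 32 stitches.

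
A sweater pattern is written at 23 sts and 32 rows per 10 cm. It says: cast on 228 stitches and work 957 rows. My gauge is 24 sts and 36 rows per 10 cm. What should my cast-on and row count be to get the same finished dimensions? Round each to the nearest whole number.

Stitches: 228 × 24/23 = 237.91 → 238.
Rows: 957 × 36/32 = 1076.62 → 1077.

Cast on 238 stitches; work 1077 rows.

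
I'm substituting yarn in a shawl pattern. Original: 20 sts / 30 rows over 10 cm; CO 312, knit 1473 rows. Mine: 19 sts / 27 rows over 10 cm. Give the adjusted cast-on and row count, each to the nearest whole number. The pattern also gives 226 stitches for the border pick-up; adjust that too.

Stitches: 312 × 19/20 = 296.40 → 296.
Rows: 1473 × 27/30 = 1325.70 → 1326.
border pick-up: 226 × 19/20 = 214.70 → 215.

Cast on 296 stitches; work 1326 rows; border pick-up 215 stitches.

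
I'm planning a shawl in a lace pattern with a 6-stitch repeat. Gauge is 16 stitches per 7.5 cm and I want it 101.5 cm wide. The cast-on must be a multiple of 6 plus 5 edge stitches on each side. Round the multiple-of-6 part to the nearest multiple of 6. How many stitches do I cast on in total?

16 / 7.5 = 2.133 sts per cm.
101.5 × 2.133 = 216.53 sts.
Less 10 edge sts → 206.53 for the repeat.
Nearest multiple of 6: 204.
Add back 10 edge sts → 214.

214 stitches.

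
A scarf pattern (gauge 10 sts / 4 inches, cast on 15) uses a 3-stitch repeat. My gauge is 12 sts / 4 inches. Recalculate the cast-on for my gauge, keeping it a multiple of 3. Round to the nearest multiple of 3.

18 stitches.

15 × 12 / 10 = 18.00.
Nearest multiple of 3: 18.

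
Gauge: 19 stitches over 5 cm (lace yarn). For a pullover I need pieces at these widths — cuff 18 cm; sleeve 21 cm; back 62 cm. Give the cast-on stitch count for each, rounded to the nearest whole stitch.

cuff 68; sleeve 80; back 236.

Rate = 19/5 = 3.8 sts per cm.
cuff: 18 × 3.8 = 68.40 → 68.
sleeve: 21 × 3.8 = 79.80 → 80.
back: 62 × 3.8 = 235.60 → 236.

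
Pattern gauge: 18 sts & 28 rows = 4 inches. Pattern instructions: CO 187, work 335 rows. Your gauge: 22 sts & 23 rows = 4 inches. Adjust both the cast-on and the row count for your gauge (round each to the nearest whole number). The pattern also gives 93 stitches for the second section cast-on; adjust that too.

Cast on 229 stitches; work 275 rows; second section cast-on 114 stitches.

Stitches: 187 × 22/18 = 228.56 → 229.
Rows: 335 × 23/28 = 275.18 → 275.
second section cast-on: 93 × 22/18 = 113.67 → 114.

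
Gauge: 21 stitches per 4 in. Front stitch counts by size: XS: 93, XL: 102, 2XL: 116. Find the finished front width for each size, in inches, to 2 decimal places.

XS 17.71 inches; XL 19.43 inches; 2XL 22.10 inches.

21/4 = 5.25 sts per in.
XS: 93 / 5.25 = 17.714 → 17.71 in.
XL: 102 / 5.25 = 19.429 → 19.43 in.
2XL: 116 / 5.25 = 22.095 → 22.10 in.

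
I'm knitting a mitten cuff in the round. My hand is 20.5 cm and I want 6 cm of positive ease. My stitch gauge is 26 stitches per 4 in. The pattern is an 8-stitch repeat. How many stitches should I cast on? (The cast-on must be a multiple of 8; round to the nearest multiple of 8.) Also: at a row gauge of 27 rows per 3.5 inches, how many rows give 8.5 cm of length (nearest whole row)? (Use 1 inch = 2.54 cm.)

Finished = 20.5 + 6 = 26.5 cm.
26.5 cm × 1/2.54 = 10.43 inches.
26/4 = 6.5 sts per in; 10.43 × 6.5 = 67.81 sts.
Nearest multiple of 8 → 64.
8.5 cm = 3.35 inches; × 7.714 = 25.82 → 26 rows.

Cast on 64 stitches; work 26 rows.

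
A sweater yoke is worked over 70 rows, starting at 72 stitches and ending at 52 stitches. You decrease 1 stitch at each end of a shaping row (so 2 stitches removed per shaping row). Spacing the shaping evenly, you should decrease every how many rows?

Decrease every 7th row.

Stitches to remove: |52 − 72| = 20.
Shaping rows needed: 20 / 2 = 10.
70 rows / 10 = every 7 rows.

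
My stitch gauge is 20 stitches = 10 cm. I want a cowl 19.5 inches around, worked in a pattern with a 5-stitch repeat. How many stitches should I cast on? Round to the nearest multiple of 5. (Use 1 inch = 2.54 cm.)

19.5 in = 19.5 × 2.54 = 49.53 cm.
20 / 10 = 2 sts/cm.
49.53 × 2 = 99.06 sts.
→ 100.

CO 100 sts.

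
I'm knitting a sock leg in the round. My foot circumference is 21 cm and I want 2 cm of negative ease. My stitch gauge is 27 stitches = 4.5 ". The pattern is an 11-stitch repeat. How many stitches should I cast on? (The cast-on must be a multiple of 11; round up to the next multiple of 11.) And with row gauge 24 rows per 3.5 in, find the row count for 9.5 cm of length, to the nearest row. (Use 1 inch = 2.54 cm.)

Cast on 55 stitches; work 26 rows.

Finished = 21 − 2 = 19 cm.
19 cm × 1/2.54 = 7.48 inches.
27/4.5 = 6 sts per in; 7.48 × 6 = 44.88 sts.
Next multiple of 11 → 55.
9.5 cm = 3.74 inches; × 6.857 = 25.65 → 26 rows.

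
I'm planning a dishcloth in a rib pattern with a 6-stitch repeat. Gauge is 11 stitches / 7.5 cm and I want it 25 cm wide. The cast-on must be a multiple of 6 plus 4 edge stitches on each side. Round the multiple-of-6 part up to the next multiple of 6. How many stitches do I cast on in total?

11 / 7.5 = 1.467 sts per cm.
25 × 1.467 = 36.67 sts.
Less 8 edge sts → 28.67 for the repeat.
Next multiple of 6: 30.
Add back 8 edge sts → 38.

38 stitches.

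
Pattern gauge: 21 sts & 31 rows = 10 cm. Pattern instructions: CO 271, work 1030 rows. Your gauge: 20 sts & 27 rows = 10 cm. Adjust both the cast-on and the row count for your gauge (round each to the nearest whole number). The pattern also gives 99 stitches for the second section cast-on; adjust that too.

Cast on 258 stitches; work 897 rows; second section cast-on 94 stitches.

Stitches: 271 × 20/21 = 258.10 → 258.
Rows: 1030 × 27/31 = 897.10 → 897.
second section cast-on: 99 × 20/21 = 94.29 → 94.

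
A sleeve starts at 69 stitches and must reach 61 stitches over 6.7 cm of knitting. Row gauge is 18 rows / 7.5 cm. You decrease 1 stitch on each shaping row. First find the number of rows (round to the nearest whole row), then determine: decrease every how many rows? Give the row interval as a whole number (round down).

Decrease every 2nd row.

Rows = 6.7 × 2.4 = 16.1 → 16 rows.
Stitches to remove: 8 → 8 shaping rows (at 1 st each).
16 / 8 = 2.00 → every 2 rows.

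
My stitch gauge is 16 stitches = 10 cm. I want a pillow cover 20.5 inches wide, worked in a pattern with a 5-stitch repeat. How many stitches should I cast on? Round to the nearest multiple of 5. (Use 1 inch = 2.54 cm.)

20.5 in = 20.5 × 2.54 = 52.07 cm.
16 / 10 = 1.6 sts/cm.
52.07 × 1.6 = 83.31 sts.
→ 85.

CO 85 sts.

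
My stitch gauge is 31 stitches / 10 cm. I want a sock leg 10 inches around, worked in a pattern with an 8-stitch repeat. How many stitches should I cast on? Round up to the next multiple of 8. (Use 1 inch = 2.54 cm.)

CO 80 sts.

10 in = 10 × 2.54 = 25.40 cm.
31 / 10 = 3.1 sts/cm.
25.40 × 3.1 = 78.74 sts.
→ 80.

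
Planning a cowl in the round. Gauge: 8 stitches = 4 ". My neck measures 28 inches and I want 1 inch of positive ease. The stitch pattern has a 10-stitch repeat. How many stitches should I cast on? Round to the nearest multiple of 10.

Finished = 28 + 1 = 29 inches.
8 / 4 = 2 sts/in.
29 × 2 = 58.00 sts.
Nearest multiple of 10: 60.

Cast on 60 stitches.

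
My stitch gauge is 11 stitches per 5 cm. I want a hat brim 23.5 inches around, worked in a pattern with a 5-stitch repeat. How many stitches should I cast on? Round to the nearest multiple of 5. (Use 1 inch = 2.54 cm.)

23.5 in = 23.5 × 2.54 = 59.69 cm.
11 / 5 = 2.2 sts/cm.
59.69 × 2.2 = 131.32 sts.
→ 130.

CO 130 sts.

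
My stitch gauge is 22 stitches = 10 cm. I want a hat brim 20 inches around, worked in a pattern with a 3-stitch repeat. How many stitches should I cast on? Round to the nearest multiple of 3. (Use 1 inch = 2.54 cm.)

Cast on 111 stitches.

20 in = 20 × 2.54 = 50.80 cm.
22 / 10 = 2.2 sts/cm.
50.80 × 2.2 = 111.76 sts.
→ 111.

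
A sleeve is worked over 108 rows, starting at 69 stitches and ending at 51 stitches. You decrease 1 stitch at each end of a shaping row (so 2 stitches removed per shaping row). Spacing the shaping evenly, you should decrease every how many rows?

Decrease every 12th row.

Stitches to remove: |51 − 69| = 18.
Shaping rows needed: 18 / 2 = 9.
108 rows / 9 = every 12 rows.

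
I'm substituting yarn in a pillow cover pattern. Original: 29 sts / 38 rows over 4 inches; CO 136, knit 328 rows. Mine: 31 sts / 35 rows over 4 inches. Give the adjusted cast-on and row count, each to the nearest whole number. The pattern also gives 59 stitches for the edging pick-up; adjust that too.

Cast on 145 stitches; work 302 rows; edging pick-up 63 stitches.

Stitches: 136 × 31/29 = 145.38 → 145.
Rows: 328 × 35/38 = 302.11 → 302.
edging pick-up: 59 × 31/29 = 63.07 → 63.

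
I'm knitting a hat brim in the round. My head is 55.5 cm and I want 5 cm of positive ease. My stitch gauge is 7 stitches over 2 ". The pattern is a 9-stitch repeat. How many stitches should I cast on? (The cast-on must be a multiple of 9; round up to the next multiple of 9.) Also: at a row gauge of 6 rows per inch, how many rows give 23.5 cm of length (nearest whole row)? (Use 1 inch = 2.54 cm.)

Finished = 55.5 + 5 = 60.5 cm.
60.5 cm × 1/2.54 = 23.82 inches.
7/2 = 3.5 sts per in; 23.82 × 3.5 = 83.37 sts.
Next multiple of 9 → 90.
23.5 cm = 9.25 inches; × 6 = 55.51 → 56 rows.

Cast on 90 stitches; work 56 rows.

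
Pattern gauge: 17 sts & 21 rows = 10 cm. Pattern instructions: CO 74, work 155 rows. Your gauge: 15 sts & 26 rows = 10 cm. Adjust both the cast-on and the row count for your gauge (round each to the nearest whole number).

Cast on 65 stitches; work 192 rows.

Stitches: 74 × 15/17 = 65.29 → 65.
Rows: 155 × 26/21 = 191.90 → 192.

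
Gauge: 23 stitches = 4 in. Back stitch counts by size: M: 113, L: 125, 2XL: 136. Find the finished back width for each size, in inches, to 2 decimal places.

M 19.65 inches; L 21.74 inches; 2XL 23.65 inches.

23/4 = 5.75 sts per in.
M: 113 / 5.75 = 19.652 → 19.65 in.
L: 125 / 5.75 = 21.739 → 21.74 in.
2XL: 136 / 5.75 = 23.652 → 23.65 in.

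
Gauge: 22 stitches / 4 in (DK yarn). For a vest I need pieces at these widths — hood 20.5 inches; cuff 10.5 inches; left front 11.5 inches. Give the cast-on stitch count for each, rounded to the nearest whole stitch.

hood 113; cuff 58; left front 63.

Rate = 22/4 = 5.5 sts per in.
hood: 20.5 × 5.5 = 112.75 → 113.
cuff: 10.5 × 5.5 = 57.75 → 58.
left front: 11.5 × 5.5 = 63.25 → 63.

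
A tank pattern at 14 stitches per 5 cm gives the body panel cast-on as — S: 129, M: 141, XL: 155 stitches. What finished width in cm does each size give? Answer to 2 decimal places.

14/5 = 2.8 sts per cm.
S: 129 / 2.8 = 46.071 → 46.07 cm.
M: 141 / 2.8 = 50.357 → 50.36 cm.
XL: 155 / 2.8 = 55.357 → 55.36 cm.

S 46.07 cm; M 50.36 cm; XL 55.36 cm.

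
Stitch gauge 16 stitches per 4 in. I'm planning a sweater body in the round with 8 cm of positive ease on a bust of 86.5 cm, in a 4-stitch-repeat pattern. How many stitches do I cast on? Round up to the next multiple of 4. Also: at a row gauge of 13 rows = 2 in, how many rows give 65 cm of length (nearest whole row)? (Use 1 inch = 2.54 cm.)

Finished = 86.5 + 8 = 94.5 cm.
94.5 cm × 1/2.54 = 37.20 inches.
16/4 = 4 sts per in; 37.20 × 4 = 148.82 sts.
Next multiple of 4 → 152.
65 cm = 25.59 inches; × 6.5 = 166.34 → 166 rows.

Cast on 152 stitches; work 166 rows.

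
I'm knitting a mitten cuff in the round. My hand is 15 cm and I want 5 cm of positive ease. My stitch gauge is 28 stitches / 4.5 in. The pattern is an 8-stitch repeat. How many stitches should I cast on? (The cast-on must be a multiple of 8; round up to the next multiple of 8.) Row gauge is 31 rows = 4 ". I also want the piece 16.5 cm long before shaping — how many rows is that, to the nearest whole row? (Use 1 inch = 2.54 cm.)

Finished = 15 + 5 = 20 cm.
20 cm × 1/2.54 = 7.87 inches.
28/4.5 = 6.222 sts per in; 7.87 × 6.222 = 48.99 sts.
Next multiple of 8 → 56.
16.5 cm = 6.50 inches; × 7.75 = 50.34 → 50 rows.

Cast on 56 stitches; work 50 rows.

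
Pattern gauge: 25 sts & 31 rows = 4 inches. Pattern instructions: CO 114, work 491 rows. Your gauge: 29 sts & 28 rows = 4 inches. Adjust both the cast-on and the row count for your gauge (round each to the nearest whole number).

Stitches: 114 × 29/25 = 132.24 → 132.
Rows: 491 × 28/31 = 443.48 → 443.

Cast on 132 stitches; work 443 rows.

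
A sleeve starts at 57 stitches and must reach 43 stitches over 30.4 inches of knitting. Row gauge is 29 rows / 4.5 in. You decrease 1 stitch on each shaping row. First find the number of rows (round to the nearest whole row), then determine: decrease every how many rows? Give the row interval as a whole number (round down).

Decrease every 14th row.

Rows = 30.4 × 6.444 = 195.9 → 196 rows.
Stitches to remove: 14 → 14 shaping rows (at 1 st each).
196 / 14 = 14.00 → every 14 rows.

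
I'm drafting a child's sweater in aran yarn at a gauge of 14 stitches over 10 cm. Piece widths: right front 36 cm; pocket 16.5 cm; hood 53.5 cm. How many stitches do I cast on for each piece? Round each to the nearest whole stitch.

right front 50; pocket 23; hood 75.

Rate = 14/10 = 1.4 sts per cm.
right front: 36 × 1.4 = 50.40 → 50.
pocket: 16.5 × 1.4 = 23.10 → 23.
hood: 53.5 × 1.4 = 74.90 → 75.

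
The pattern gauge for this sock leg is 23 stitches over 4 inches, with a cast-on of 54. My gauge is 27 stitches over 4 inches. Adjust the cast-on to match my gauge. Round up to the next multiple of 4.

CO 64 sts.

Scale factor = 27 / 23 = 1.174.
54 × 27 / 23 = 63.39 sts.
→ 64 sts.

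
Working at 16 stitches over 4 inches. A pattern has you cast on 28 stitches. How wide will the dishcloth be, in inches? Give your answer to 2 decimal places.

7.00 inches.

16 stitches / 4 inch = 4 stitches per inch.
28 / 4 = 7.000 inches.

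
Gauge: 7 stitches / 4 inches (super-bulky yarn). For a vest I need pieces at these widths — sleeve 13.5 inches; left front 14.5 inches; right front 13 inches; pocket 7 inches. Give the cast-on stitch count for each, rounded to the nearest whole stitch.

Rate = 7/4 = 1.75 sts per in.
sleeve: 13.5 × 1.75 = 23.62 → 24.
left front: 14.5 × 1.75 = 25.38 → 25.
right front: 13 × 1.75 = 22.75 → 23.
pocket: 7 × 1.75 = 12.25 → 12.

sleeve 24; left front 25; right front 23; pocket 12.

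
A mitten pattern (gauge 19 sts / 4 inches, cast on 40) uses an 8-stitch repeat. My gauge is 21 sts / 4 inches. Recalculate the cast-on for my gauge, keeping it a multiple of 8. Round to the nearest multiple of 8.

40 × 21 / 19 = 44.21.
Nearest multiple of 8: 48.

Cast on 48 stitches.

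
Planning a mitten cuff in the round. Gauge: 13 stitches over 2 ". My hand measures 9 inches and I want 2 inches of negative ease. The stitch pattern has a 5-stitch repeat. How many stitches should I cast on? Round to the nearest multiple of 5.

Finished = 9 − 2 = 7 inches.
13 / 2 = 6.5 sts/in.
7 × 6.5 = 45.50 sts.
Nearest multiple of 5: 45.

45 stitches.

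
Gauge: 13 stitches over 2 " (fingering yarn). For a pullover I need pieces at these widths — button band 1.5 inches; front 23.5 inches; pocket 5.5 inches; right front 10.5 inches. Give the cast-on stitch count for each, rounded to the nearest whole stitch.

Rate = 13/2 = 6.5 sts per in.
button band: 1.5 × 6.5 = 9.75 → 10.
front: 23.5 × 6.5 = 152.75 → 153.
pocket: 5.5 × 6.5 = 35.75 → 36.
right front: 10.5 × 6.5 = 68.25 → 68.

button band 10; front 153; pocket 36; right front 68.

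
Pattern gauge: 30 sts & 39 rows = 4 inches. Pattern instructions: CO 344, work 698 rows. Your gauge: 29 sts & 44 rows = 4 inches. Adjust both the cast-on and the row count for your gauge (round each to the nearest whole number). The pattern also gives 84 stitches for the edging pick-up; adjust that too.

Cast on 333 stitches; work 787 rows; edging pick-up 81 stitches.

Stitches: 344 × 29/30 = 332.53 → 333.
Rows: 698 × 44/39 = 787.49 → 787.
edging pick-up: 84 × 29/30 = 81.20 → 81.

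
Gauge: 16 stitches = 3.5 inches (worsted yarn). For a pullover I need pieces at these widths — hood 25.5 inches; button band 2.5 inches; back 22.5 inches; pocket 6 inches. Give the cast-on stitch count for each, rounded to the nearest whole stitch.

hood 117; button band 11; back 103; pocket 27.

Rate = 16/3.5 = 4.571 sts per in.
hood: 25.5 × 4.571 = 116.57 → 117.
button band: 2.5 × 4.571 = 11.43 → 11.
back: 22.5 × 4.571 = 102.86 → 103.
pocket: 6 × 4.571 = 27.43 → 27.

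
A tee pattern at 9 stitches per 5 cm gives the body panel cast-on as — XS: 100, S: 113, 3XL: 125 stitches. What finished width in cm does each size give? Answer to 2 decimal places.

9/5 = 1.8 sts per cm.
XS: 100 / 1.8 = 55.556 → 55.56 cm.
S: 113 / 1.8 = 62.778 → 62.78 cm.
3XL: 125 / 1.8 = 69.444 → 69.44 cm.

XS 55.56 cm; S 62.78 cm; 3XL 69.44 cm.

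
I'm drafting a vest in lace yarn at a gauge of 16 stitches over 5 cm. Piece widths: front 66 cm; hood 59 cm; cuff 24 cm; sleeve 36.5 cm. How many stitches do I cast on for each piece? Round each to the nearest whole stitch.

front 211; hood 189; cuff 77; sleeve 117.

Rate = 16/5 = 3.2 sts per cm.
front: 66 × 3.2 = 211.20 → 211.
hood: 59 × 3.2 = 188.80 → 189.
cuff: 24 × 3.2 = 76.80 → 77.
sleeve: 36.5 × 3.2 = 116.80 → 117.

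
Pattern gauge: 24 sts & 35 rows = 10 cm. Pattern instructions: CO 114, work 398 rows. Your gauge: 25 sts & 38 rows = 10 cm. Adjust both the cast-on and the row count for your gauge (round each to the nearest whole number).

Stitches: 114 × 25/24 = 118.75 → 119.
Rows: 398 × 38/35 = 432.11 → 432.

Cast on 119 stitches; work 432 rows.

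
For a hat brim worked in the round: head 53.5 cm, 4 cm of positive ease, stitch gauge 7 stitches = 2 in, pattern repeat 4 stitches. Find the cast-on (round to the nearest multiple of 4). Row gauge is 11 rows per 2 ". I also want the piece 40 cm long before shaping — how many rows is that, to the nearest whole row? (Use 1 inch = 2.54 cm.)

Finished = 53.5 + 4 = 57.5 cm.
57.5 cm × 1/2.54 = 22.64 inches.
7/2 = 3.5 sts per in; 22.64 × 3.5 = 79.23 sts.
Nearest multiple of 4 → 80.
40 cm = 15.75 inches; × 5.5 = 86.61 → 87 rows.

Cast on 80 stitches; work 87 rows.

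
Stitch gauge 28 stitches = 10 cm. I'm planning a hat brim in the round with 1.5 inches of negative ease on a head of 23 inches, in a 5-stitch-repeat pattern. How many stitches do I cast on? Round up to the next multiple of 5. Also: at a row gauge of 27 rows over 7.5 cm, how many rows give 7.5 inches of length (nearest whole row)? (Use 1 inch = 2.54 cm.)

Finished = 23 − 1.5 = 21.5 inches.
21.5 inches × 2.54 = 54.61 cm.
28/10 = 2.8 sts per cm; 54.61 × 2.8 = 152.91 sts.
Next multiple of 5 → 155.
7.5 inches = 19.05 cm; × 3.6 = 68.58 → 69 rows.

Cast on 155 stitches; work 69 rows.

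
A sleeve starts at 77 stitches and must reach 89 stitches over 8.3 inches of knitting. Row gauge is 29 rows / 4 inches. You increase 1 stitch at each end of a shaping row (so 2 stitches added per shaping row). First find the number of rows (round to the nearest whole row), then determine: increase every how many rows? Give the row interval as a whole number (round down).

Increase every 10th row.

Rows = 8.3 × 7.25 = 60.2 → 60 rows.
Stitches to add: 12 → 6 shaping rows (at 2 st each).
60 / 6 = 10.00 → every 10 rows.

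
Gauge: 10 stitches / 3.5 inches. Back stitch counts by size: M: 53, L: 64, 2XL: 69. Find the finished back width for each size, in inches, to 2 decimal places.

M 18.55 inches; L 22.40 inches; 2XL 24.15 inches.

10/3.5 = 2.857 sts per in.
M: 53 / 2.857 = 18.550 → 18.55 in.
L: 64 / 2.857 = 22.400 → 22.40 in.
2XL: 69 / 2.857 = 24.150 → 24.15 in.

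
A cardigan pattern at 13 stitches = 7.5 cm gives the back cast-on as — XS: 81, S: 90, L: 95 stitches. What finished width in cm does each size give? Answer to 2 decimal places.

13/7.5 = 1.733 sts per cm.
XS: 81 / 1.733 = 46.731 → 46.73 cm.
S: 90 / 1.733 = 51.923 → 51.92 cm.
L: 95 / 1.733 = 54.808 → 54.81 cm.

XS 46.73 cm; S 51.92 cm; L 54.81 cm.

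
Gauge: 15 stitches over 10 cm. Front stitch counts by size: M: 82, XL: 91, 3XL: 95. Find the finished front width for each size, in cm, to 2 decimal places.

M 54.67 cm; XL 60.67 cm; 3XL 63.33 cm.

15/10 = 1.5 sts per cm.
M: 82 / 1.5 = 54.667 → 54.67 cm.
XL: 91 / 1.5 = 60.667 → 60.67 cm.
3XL: 95 / 1.5 = 63.333 → 63.33 cm.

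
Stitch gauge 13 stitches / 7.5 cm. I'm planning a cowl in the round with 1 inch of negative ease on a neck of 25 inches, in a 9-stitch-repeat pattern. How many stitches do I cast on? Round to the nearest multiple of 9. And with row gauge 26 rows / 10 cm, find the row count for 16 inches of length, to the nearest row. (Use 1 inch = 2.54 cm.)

Finished = 25 − 1 = 24 inches.
24 inches × 2.54 = 60.96 cm.
13/7.5 = 1.733 sts per cm; 60.96 × 1.733 = 105.66 sts.
Nearest multiple of 9 → 108.
16 inches = 40.64 cm; × 2.6 = 105.66 → 106 rows.

Cast on 108 stitches; work 106 rows.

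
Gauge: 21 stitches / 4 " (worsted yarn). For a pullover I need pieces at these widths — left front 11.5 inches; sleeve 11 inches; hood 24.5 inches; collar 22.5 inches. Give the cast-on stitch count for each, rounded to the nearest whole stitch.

Rate = 21/4 = 5.25 sts per in.
left front: 11.5 × 5.25 = 60.38 → 60.
sleeve: 11 × 5.25 = 57.75 → 58.
hood: 24.5 × 5.25 = 128.62 → 129.
collar: 22.5 × 5.25 = 118.12 → 118.

left front 60; sleeve 58; hood 129; collar 118.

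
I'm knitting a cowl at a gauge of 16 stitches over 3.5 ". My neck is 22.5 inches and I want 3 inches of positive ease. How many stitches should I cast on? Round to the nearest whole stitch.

Cast on 117 stitches.

Finished = 22.5 + 3 = 25.5 in.
16 / 3.5 = 4.571 sts per inch.
25.50 × 4.571 = 116.57 sts.
→ 117 sts.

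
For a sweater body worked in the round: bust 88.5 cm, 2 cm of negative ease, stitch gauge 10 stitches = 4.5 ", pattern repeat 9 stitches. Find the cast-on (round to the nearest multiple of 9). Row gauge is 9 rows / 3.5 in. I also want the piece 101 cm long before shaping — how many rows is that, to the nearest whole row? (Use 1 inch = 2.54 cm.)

Cast on 72 stitches; work 102 rows.

Finished = 88.5 − 2 = 86.5 cm.
86.5 cm × 1/2.54 = 34.06 inches.
10/4.5 = 2.222 sts per in; 34.06 × 2.222 = 75.68 sts.
Nearest multiple of 9 → 72.
101 cm = 39.76 inches; × 2.571 = 102.25 → 102 rows.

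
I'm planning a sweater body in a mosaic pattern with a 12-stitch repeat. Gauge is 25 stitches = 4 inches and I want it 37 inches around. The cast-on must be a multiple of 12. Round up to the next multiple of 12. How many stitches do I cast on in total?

CO 240 sts.

25 / 4 = 6.25 sts per inch.
37 × 6.25 = 231.25 sts.
Next multiple of 12: 240.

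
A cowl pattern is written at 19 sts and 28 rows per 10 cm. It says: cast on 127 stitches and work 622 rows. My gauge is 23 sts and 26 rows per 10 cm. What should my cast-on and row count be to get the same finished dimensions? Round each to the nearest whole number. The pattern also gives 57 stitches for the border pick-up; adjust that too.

Stitches: 127 × 23/19 = 153.74 → 154.
Rows: 622 × 26/28 = 577.57 → 578.
border pick-up: 57 × 23/19 = 69.00 → 69.

Cast on 154 stitches; work 578 rows; border pick-up 69 stitches.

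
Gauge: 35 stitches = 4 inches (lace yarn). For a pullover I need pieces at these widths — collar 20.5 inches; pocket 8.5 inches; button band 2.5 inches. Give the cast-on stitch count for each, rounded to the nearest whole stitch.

Rate = 35/4 = 8.75 sts per in.
collar: 20.5 × 8.75 = 179.38 → 179.
pocket: 8.5 × 8.75 = 74.38 → 74.
button band: 2.5 × 8.75 = 21.88 → 22.

collar 179; pocket 74; button band 22.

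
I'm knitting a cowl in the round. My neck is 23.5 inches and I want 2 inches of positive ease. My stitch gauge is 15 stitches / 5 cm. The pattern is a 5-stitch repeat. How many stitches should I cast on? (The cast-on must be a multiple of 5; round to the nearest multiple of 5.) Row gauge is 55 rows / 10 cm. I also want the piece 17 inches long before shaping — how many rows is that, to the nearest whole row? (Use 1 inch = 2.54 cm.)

Cast on 195 stitches; work 237 rows.

Finished = 23.5 + 2 = 25.5 inches.
25.5 inches × 2.54 = 64.77 cm.
15/5 = 3 sts per cm; 64.77 × 3 = 194.31 sts.
Nearest multiple of 5 → 195.
17 inches = 43.18 cm; × 5.5 = 237.49 → 237 rows.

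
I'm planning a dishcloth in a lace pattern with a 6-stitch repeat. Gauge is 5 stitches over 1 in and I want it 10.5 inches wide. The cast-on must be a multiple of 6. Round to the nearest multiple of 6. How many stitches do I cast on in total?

5 / 1 = 5 sts per inch.
10.5 × 5 = 52.50 sts.
Nearest multiple of 6: 54.

CO 54 sts.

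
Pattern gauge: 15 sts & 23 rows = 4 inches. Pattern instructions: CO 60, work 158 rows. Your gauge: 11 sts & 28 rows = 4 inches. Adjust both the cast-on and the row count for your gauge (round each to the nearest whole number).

Stitches: 60 × 11/15 = 44.00 → 44.
Rows: 158 × 28/23 = 192.35 → 192.

Cast on 44 stitches; work 192 rows.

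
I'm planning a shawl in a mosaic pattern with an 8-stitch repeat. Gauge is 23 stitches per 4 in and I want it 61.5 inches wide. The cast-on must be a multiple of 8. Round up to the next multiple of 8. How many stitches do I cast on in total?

23 / 4 = 5.75 sts per inch.
61.5 × 5.75 = 353.62 sts.
Next multiple of 8: 360.

360 stitches.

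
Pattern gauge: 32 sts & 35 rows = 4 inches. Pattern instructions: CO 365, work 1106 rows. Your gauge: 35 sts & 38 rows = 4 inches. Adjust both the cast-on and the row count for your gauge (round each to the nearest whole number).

Stitches: 365 × 35/32 = 399.22 → 399.
Rows: 1106 × 38/35 = 1200.80 → 1201.

Cast on 399 stitches; work 1201 rows.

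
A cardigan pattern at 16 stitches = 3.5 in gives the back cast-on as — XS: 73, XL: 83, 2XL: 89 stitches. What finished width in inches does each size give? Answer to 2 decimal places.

16/3.5 = 4.571 sts per in.
XS: 73 / 4.571 = 15.969 → 15.97 in.
XL: 83 / 4.571 = 18.156 → 18.16 in.
2XL: 89 / 4.571 = 19.469 → 19.47 in.

XS 15.97 inches; XL 18.16 inches; 2XL 19.47 inches.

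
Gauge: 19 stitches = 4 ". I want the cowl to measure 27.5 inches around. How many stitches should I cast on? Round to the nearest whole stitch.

19 stitches / 4 in = 4.75 stitches per inch.
27.5 × 4.75 = 130.62 stitches.
Round to nearest → 131.

CO 131 sts.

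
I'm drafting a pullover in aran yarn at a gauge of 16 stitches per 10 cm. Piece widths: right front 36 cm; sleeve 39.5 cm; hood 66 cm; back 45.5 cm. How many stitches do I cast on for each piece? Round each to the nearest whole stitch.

Rate = 16/10 = 1.6 sts per cm.
right front: 36 × 1.6 = 57.60 → 58.
sleeve: 39.5 × 1.6 = 63.20 → 63.
hood: 66 × 1.6 = 105.60 → 106.
back: 45.5 × 1.6 = 72.80 → 73.

right front 58; sleeve 63; hood 106; back 73.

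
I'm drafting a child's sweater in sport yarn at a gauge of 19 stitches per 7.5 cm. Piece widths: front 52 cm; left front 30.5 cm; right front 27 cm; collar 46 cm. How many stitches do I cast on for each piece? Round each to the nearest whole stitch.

front 132; left front 77; right front 68; collar 117.

Rate = 19/7.5 = 2.533 sts per cm.
front: 52 × 2.533 = 131.73 → 132.
left front: 30.5 × 2.533 = 77.27 → 77.
right front: 27 × 2.533 = 68.40 → 68.
collar: 46 × 2.533 = 116.53 → 117.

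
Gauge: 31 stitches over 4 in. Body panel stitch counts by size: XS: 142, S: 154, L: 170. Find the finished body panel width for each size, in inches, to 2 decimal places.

XS 18.32 inches; S 19.87 inches; L 21.94 inches.

31/4 = 7.75 sts per in.
XS: 142 / 7.75 = 18.323 → 18.32 in.
S: 154 / 7.75 = 19.871 → 19.87 in.
L: 170 / 7.75 = 21.935 → 21.94 in.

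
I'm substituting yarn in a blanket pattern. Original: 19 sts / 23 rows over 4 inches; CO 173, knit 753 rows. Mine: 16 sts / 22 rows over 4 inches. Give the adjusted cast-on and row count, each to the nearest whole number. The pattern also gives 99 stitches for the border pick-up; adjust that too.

Cast on 146 stitches; work 720 rows; border pick-up 83 stitches.

Stitches: 173 × 16/19 = 145.68 → 146.
Rows: 753 × 22/23 = 720.26 → 720.
border pick-up: 99 × 16/19 = 83.37 → 83.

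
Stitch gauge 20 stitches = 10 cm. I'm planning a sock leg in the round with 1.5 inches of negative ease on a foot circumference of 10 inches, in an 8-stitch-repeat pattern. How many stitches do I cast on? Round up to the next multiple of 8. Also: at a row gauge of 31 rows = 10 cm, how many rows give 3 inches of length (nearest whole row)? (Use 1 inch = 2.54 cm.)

Finished = 10 − 1.5 = 8.5 inches.
8.5 inches × 2.54 = 21.59 cm.
20/10 = 2 sts per cm; 21.59 × 2 = 43.18 sts.
Next multiple of 8 → 48.
3 inches = 7.62 cm; × 3.1 = 23.62 → 24 rows.

Cast on 48 stitches; work 24 rows.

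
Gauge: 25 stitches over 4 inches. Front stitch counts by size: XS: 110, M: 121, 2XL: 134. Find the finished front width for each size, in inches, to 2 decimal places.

XS 17.60 inches; M 19.36 inches; 2XL 21.44 inches.

25/4 = 6.25 sts per in.
XS: 110 / 6.25 = 17.600 → 17.60 in.
M: 121 / 6.25 = 19.360 → 19.36 in.
2XL: 134 / 6.25 = 21.440 → 21.44 in.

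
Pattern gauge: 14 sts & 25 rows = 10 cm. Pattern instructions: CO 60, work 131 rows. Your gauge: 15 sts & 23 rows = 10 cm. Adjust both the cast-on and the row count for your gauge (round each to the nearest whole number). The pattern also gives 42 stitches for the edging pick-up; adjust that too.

Cast on 64 stitches; work 121 rows; edging pick-up 45 stitches.

Stitches: 60 × 15/14 = 64.29 → 64.
Rows: 131 × 23/25 = 120.52 → 121.
edging pick-up: 42 × 15/14 = 45.00 → 45.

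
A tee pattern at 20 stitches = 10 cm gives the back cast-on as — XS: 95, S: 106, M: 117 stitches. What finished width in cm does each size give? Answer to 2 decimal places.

XS 47.50 cm; S 53.00 cm; M 58.50 cm.

20/10 = 2 sts per cm.
XS: 95 / 2 = 47.500 → 47.50 cm.
S: 106 / 2 = 53.000 → 53.00 cm.
M: 117 / 2 = 58.500 → 58.50 cm.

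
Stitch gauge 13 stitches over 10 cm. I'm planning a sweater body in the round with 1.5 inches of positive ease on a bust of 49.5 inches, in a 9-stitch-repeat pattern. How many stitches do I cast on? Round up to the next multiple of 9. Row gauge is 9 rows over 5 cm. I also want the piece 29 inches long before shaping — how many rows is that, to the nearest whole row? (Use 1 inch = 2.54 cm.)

Finished = 49.5 + 1.5 = 51 inches.
51 inches × 2.54 = 129.54 cm.
13/10 = 1.3 sts per cm; 129.54 × 1.3 = 168.40 sts.
Next multiple of 9 → 171.
29 inches = 73.66 cm; × 1.8 = 132.59 → 133 rows.

Cast on 171 stitches; work 133 rows.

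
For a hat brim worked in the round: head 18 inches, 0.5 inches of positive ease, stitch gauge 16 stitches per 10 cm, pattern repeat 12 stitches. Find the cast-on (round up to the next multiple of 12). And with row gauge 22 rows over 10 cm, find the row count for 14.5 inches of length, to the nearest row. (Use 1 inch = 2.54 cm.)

Cast on 84 stitches; work 81 rows.

Finished = 18 + 0.5 = 18.5 inches.
18.5 inches × 2.54 = 46.99 cm.
16/10 = 1.6 sts per cm; 46.99 × 1.6 = 75.18 sts.
Next multiple of 12 → 84.
14.5 inches = 36.83 cm; × 2.2 = 81.03 → 81 rows.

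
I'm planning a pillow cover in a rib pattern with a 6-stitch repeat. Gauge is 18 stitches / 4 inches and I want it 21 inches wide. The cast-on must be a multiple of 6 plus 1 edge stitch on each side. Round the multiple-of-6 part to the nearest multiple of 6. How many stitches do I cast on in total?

18 / 4 = 4.5 sts per inch.
21 × 4.5 = 94.50 sts.
Less 2 edge sts → 92.50 for the repeat.
Nearest multiple of 6: 90.
Add back 2 edge sts → 92.

CO 92 sts.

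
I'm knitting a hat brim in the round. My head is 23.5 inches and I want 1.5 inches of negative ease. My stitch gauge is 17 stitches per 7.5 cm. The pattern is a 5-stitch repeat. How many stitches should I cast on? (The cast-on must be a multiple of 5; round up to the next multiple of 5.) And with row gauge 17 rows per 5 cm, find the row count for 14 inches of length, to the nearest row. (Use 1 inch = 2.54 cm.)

Cast on 130 stitches; work 121 rows.

Finished = 23.5 − 1.5 = 22 inches.
22 inches × 2.54 = 55.88 cm.
17/7.5 = 2.267 sts per cm; 55.88 × 2.267 = 126.66 sts.
Next multiple of 5 → 130.
14 inches = 35.56 cm; × 3.4 = 120.90 → 121 rows.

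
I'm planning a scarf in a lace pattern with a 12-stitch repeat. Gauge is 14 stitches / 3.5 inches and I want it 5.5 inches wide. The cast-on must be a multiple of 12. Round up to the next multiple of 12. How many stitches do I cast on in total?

14 / 3.5 = 4 sts per inch.
5.5 × 4 = 22.00 sts.
Next multiple of 12: 24.

CO 24 sts.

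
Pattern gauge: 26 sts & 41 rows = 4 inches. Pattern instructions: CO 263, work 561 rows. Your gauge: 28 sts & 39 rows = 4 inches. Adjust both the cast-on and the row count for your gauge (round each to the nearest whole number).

Cast on 283 stitches; work 534 rows.

Stitches: 263 × 28/26 = 283.23 → 283.
Rows: 561 × 39/41 = 533.63 → 534.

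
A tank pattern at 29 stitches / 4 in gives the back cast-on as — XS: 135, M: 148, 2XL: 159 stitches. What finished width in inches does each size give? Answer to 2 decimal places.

XS 18.62 inches; M 20.41 inches; 2XL 21.93 inches.

29/4 = 7.25 sts per in.
XS: 135 / 7.25 = 18.621 → 18.62 in.
M: 148 / 7.25 = 20.414 → 20.41 in.
2XL: 159 / 7.25 = 21.931 → 21.93 in.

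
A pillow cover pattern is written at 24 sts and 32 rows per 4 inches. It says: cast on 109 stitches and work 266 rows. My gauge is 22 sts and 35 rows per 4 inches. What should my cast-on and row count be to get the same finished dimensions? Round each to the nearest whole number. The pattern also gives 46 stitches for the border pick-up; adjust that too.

Cast on 100 stitches; work 291 rows; border pick-up 42 stitches.

Stitches: 109 × 22/24 = 99.92 → 100.
Rows: 266 × 35/32 = 290.94 → 291.
border pick-up: 46 × 22/24 = 42.17 → 42.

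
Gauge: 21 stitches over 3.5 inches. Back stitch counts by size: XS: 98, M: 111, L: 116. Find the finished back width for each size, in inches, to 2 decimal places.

XS 16.33 inches; M 18.50 inches; L 19.33 inches.

21/3.5 = 6 sts per in.
XS: 98 / 6 = 16.333 → 16.33 in.
M: 111 / 6 = 18.500 → 18.50 in.
L: 116 / 6 = 19.333 → 19.33 in.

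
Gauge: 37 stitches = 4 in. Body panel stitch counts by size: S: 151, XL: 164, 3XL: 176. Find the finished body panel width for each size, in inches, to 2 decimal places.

S 16.32 inches; XL 17.73 inches; 3XL 19.03 inches.

37/4 = 9.25 sts per in.
S: 151 / 9.25 = 16.324 → 16.32 in.
XL: 164 / 9.25 = 17.730 → 17.73 in.
3XL: 176 / 9.25 = 19.027 → 19.03 in.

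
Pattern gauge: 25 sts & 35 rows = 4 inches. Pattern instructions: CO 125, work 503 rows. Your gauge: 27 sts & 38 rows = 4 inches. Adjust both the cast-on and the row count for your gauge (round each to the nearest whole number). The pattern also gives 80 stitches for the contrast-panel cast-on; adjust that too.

Cast on 135 stitches; work 546 rows; contrast-panel cast-on 86 stitches.

Stitches: 125 × 27/25 = 135.00 → 135.
Rows: 503 × 38/35 = 546.11 → 546.
contrast-panel cast-on: 80 × 27/25 = 86.40 → 86.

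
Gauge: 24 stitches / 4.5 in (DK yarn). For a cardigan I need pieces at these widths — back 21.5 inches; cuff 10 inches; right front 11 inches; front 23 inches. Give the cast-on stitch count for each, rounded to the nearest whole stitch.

Rate = 24/4.5 = 5.333 sts per in.
back: 21.5 × 5.333 = 114.67 → 115.
cuff: 10 × 5.333 = 53.33 → 53.
right front: 11 × 5.333 = 58.67 → 59.
front: 23 × 5.333 = 122.67 → 123.

back 115; cuff 53; right front 59; front 123.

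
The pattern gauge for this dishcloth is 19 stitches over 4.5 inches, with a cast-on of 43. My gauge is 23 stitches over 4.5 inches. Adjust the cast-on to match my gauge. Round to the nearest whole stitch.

CO 52 sts.

Scale factor = 23 / 19 = 1.211.
43 × 23 / 19 = 52.05 sts.
→ 52 sts.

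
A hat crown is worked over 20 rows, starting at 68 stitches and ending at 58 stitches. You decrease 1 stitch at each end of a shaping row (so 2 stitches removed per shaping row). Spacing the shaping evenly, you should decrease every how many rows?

Stitches to remove: |58 − 68| = 10.
Shaping rows needed: 10 / 2 = 5.
20 rows / 5 = every 4 rows.

Decrease every 4th row.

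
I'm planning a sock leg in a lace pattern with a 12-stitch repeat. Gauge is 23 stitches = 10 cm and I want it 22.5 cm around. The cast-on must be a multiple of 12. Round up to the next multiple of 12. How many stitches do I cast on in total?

23 / 10 = 2.3 sts per cm.
22.5 × 2.3 = 51.75 sts.
Next multiple of 12: 60.

60 stitches.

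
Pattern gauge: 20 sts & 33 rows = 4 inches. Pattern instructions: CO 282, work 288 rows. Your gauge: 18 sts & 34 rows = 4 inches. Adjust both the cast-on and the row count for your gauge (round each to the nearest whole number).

Stitches: 282 × 18/20 = 253.80 → 254.
Rows: 288 × 34/33 = 296.73 → 297.

Cast on 254 stitches; work 297 rows.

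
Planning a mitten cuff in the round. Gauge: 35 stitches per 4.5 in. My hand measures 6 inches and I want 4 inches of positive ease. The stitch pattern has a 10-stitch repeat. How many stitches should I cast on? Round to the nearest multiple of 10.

Finished = 6 + 4 = 10 inches.
35 / 4.5 = 7.778 sts/in.
10 × 7.778 = 77.78 sts.
Nearest multiple of 10: 80.

CO 80 sts.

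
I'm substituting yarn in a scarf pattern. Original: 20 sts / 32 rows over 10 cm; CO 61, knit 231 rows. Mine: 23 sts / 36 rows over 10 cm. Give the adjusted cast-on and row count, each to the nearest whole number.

Cast on 70 stitches; work 260 rows.

Stitches: 61 × 23/20 = 70.15 → 70.
Rows: 231 × 36/32 = 259.88 → 260.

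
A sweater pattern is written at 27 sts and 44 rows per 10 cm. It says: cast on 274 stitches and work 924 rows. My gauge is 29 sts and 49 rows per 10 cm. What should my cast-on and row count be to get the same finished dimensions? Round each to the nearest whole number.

Cast on 294 stitches; work 1029 rows.

Stitches: 274 × 29/27 = 294.30 → 294.
Rows: 924 × 49/44 = 1029.00 → 1029.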